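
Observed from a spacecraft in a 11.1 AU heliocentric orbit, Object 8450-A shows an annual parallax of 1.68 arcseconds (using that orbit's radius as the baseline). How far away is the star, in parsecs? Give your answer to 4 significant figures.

6.607 pc

With baseline B (in AU) and parallax p (in arcsec), d = B/p parsecs.
d = 11.1 / 1.68 = 6.6071 pc.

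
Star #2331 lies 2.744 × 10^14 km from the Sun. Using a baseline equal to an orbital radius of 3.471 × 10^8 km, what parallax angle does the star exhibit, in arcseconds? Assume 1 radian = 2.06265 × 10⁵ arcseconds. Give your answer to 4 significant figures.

θ ≈ B/d = (3.471 × 10^8) / (2.744 × 10^14) = 1.2649 × 10^-6 rad.
In arcseconds: 1.2649 × 10^-6 × 206265 = 0.2609″.

0.2609 arcsec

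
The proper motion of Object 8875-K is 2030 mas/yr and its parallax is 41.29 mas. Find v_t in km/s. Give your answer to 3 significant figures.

d = 1/p = 1/0.04129″ = 24.219 pc.
μ = 2030 mas/yr = 2.03 ″/yr.
v_t = 4.74 × μ × d = 4.74 × 2.03 × 24.219 = 233.04 km/s.

233 km/s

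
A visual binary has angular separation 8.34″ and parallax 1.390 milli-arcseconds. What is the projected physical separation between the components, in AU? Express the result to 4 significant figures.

d = 1/p = 1/0.001390″ = 719.42 pc.
At distance d (pc), an angle of θ arcsec spans θ·d AU: s = 8.34 × 719.42 = 6000 AU.

6000 AU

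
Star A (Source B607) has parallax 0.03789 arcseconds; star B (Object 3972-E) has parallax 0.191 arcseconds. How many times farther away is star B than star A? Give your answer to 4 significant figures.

Since d = 1/p, d_B/d_A = p_A/p_B.
= 0.03789 / 0.191 = 0.19838.

0.1984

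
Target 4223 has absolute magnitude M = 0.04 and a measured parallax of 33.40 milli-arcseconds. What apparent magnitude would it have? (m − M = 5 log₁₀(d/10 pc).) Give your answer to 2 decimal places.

m = 2.42

d = 1/p = 1/0.03340″ = 29.94 pc.
m − M = 5 log₁₀ d − 5 = 5 log₁₀(29.94) − 5 = 7.3813 − 5 = 2.3813.
m = M + (m − M) = 0.04 + 2.3813 = 2.42.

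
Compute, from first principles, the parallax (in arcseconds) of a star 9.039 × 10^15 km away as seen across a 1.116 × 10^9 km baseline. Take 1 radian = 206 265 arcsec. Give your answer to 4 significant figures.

θ ≈ B/d = (1.116 × 10^9) / (9.039 × 10^15) = 1.2346 × 10^-7 rad.
In arcseconds: 1.2346 × 10^-7 × 206265 = 0.025465″.

0.02547 arcsec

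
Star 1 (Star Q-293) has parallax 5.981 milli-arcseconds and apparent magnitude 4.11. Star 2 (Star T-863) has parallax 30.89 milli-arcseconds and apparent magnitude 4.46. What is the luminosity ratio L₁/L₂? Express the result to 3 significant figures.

d₁ = 1/p₁ = 1/0.005981″ = 167.2 pc; d₂ = 1/p₂ = 1/0.03089″ = 32.373 pc.
M₁ = m₁ − 5 log₁₀ d₁ + 5 = 4.11 − 11.1162 + 5 = -2.0062.
M₂ = 4.46 − 7.5509 + 5 = 1.9091.
L₁/L₂ = 10^(0.4(M₂ − M₁)) = 10^(0.4 × 3.9153) = 10^1.56612 = 36.823.

L₁/L₂ = 36.8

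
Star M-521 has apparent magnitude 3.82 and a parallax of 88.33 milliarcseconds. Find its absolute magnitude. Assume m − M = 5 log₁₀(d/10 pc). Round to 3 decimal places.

M = 3.551

d = 1/p = 1/0.08833″ = 11.321 pc.
m − M = 5 log₁₀(11.321) − 5 = 5.2694 − 5 = 0.2694.
M = m − (m − M) = 3.82 − 0.2694 = 3.551.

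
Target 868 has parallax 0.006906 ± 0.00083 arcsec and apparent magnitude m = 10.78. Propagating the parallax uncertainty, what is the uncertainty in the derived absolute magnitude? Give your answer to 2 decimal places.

M = m − 5 log₁₀ d + 5 = m + 5 log₁₀ p + 5, so ∂M/∂p = 5/(p ln 10).
σ_M = (5/ln 10) · (σ_p/p) = 2.1715 × 0.00083/0.006906 = 2.1715 × 0.12019 = 0.26099.

σ_M = 0.26 mag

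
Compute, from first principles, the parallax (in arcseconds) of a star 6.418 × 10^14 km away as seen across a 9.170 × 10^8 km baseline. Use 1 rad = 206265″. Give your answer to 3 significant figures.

0.295 arcsec

θ ≈ B/d = (9.170 × 10^8) / (6.418 × 10^14) = 1.4288 × 10^-6 rad.
In arcseconds: 1.4288 × 10^-6 × 206265 = 0.29471″.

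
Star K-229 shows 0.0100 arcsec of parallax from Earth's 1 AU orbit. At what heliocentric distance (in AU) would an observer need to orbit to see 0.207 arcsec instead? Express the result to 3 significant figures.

20.7 AU

Parallax scales linearly with baseline: p ∝ B, so B = p_target / p_Earth × 1 AU.
B = 0.207 / 0.0100 = 20.7 AU.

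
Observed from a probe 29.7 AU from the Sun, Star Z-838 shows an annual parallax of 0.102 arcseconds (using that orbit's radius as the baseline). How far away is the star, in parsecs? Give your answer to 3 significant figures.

291 pc

With baseline B (in AU) and parallax p (in arcsec), d = B/p parsecs.
d = 29.7 / 0.102 = 291.18 pc.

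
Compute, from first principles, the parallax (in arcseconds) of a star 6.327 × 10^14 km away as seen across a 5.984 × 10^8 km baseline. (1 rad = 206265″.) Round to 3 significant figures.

θ ≈ B/d = (5.984 × 10^8) / (6.327 × 10^14) = 9.4579 × 10^-7 rad.
In arcseconds: 9.4579 × 10^-7 × 206265 = 0.19508″.

0.195 arcsec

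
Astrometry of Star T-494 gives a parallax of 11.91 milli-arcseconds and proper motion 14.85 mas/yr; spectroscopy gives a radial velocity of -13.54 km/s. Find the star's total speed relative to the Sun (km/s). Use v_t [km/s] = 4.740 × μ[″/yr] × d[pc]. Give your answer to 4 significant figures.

14.77 km/s

d = 1/p = 1/0.01191″ = 83.963 pc.
μ = 14.85 mas/yr = 0.01485 ″/yr.
v_t = 4.740 μ d = 4.740 × 0.01485 × 83.963 = 5.9101 km/s.
v = √(v_r² + v_t²) = √((-13.54)² + 5.9101²) = √218.261 = 14.774 km/s.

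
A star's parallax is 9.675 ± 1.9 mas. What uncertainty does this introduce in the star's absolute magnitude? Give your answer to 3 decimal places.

M = m − 5 log₁₀ d + 5 = m + 5 log₁₀ p + 5, so ∂M/∂p = 5/(p ln 10).
σ_M = (5/ln 10) · (σ_p/p) = 2.1715 × 1.9/9.675 = 2.1715 × 0.19638 = 0.42644.

σ_M = 0.426 mag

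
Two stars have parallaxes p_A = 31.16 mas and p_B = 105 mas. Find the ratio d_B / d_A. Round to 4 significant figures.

0.2968

Since d = 1/p, d_B/d_A = p_A/p_B.
= 31.16 / 105 = 0.29676.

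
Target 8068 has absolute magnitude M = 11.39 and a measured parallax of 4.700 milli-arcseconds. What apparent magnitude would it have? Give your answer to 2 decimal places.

m = 18.03

d = 1/p = 1/0.004700″ = 212.77 pc.
m − M = 5 log₁₀ d − 5 = 5 log₁₀(212.77) − 5 = 11.6396 − 5 = 6.6396.
m = M + (m − M) = 11.39 + 6.6396 = 18.03.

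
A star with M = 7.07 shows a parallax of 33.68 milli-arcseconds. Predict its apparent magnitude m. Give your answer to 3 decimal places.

d = 1/p = 1/0.03368″ = 29.691 pc.
m − M = 5 log₁₀ d − 5 = 5 log₁₀(29.691) − 5 = 7.3631 − 5 = 2.3631.
m = M + (m − M) = 7.07 + 2.3631 = 9.433.

m = 9.433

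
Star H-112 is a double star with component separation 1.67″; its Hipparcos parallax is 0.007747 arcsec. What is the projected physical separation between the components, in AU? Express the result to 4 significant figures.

d = 1/p = 1/0.007747″ = 129.08 pc.
At distance d (pc), an angle of θ arcsec spans θ·d AU: s = 1.67 × 129.08 = 215.56 AU.

215.6 AU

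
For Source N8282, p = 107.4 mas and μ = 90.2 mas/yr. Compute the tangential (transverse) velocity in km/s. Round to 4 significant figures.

3.981 km/s

d = 1/p = 1/0.1074″ = 9.311 pc.
μ = 90.2 mas/yr = 0.0902 ″/yr.
v_t = 4.74 × μ × d = 4.74 × 0.0902 × 9.311 = 3.9809 km/s.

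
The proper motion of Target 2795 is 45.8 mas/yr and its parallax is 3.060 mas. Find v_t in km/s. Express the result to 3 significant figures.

70.9 km/s

d = 1/p = 1/0.003060″ = 326.8 pc.
μ = 45.8 mas/yr = 0.0458 ″/yr.
v_t = 4.74 × μ × d = 4.74 × 0.0458 × 326.8 = 70.946 km/s.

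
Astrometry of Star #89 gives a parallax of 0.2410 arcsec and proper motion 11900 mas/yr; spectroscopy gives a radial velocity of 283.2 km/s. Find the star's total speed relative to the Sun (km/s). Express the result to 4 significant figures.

367.4 km/s

d = 1/p = 1/0.2410″ = 4.1494 pc.
μ = 11900 mas/yr = 11.90 ″/yr.
v_t = 4.740 μ d = 4.740 × 11.90 × 4.1494 = 234.05 km/s.
v = √(v_r² + v_t²) = √(283.2² + 234.05²) = √134982 = 367.4 km/s.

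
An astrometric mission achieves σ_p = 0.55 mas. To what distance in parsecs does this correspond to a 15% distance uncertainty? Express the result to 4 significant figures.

272.7 pc

σ_d/d = σ_p/p, so the condition is σ_p/p ≤ 0.15, i.e. p ≥ σ_p/0.15.
p_min = 0.55/0.15 = 3.6667 mas = 0.0036667 arcsec.
d_max = 1/p_min = 1/0.0036667 = 272.72 pc.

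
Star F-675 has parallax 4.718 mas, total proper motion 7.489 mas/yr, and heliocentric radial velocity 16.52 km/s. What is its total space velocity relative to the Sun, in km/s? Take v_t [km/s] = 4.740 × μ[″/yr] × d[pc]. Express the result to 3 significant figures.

18.2 km/s

d = 1/p = 1/0.004718″ = 211.95 pc.
μ = 7.489 mas/yr = 0.007489 ″/yr.
v_t = 4.740 μ d = 4.740 × 0.007489 × 211.95 = 7.5238 km/s.
v = √(v_r² + v_t²) = √(16.52² + 7.5238²) = √329.518 = 18.153 km/s.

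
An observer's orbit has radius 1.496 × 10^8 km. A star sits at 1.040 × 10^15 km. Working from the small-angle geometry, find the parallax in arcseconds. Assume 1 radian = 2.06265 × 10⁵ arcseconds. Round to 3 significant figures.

0.0297 arcsec

θ ≈ B/d = (1.496 × 10^8) / (1.040 × 10^15) = 1.4385 × 10^-7 rad.
In arcseconds: 1.4385 × 10^-7 × 206265 = 0.029671″.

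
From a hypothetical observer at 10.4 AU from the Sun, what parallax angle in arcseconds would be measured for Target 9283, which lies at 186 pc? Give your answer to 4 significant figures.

p (arcsec) = B (AU) / d (pc).
p = 10.4 / 186 = 0.055914 arcsec.

0.05591 arcsec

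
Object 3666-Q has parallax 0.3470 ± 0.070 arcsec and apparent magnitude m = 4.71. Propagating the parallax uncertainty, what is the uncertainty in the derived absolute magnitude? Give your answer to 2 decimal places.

M = m − 5 log₁₀ d + 5 = m + 5 log₁₀ p + 5, so ∂M/∂p = 5/(p ln 10).
σ_M = (5/ln 10) · (σ_p/p) = 2.1715 × 0.070/0.3470 = 2.1715 × 0.20173 = 0.43806.

σ_M = 0.44 mag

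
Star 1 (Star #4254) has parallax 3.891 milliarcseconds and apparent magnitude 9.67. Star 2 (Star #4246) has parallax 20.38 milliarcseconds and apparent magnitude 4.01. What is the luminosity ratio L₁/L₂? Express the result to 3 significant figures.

d₁ = 1/p₁ = 1/0.003891″ = 257 pc; d₂ = 1/p₂ = 1/0.02038″ = 49.068 pc.
M₁ = m₁ − 5 log₁₀ d₁ + 5 = 9.67 − 12.0497 + 5 = 2.6203.
M₂ = 4.01 − 8.4540 + 5 = 0.5560.
L₁/L₂ = 10^(0.4(M₂ − M₁)) = 10^(0.4 × (-2.0643)) = 10^(-0.82572) = 0.14938.

L₁/L₂ = 0.149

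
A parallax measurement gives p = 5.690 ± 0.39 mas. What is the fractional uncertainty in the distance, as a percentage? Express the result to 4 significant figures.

For d = 1/p, |σ_d/d| = |σ_p/p|.
σ_p/p = 0.39 / 5.690 = 0.068541 = 6.8541%.

6.854%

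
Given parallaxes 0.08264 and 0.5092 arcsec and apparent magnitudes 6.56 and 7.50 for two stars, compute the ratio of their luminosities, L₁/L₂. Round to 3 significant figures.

d₁ = 1/p₁ = 1/0.08264″ = 12.101 pc; d₂ = 1/p₂ = 1/0.5092″ = 1.9639 pc.
M₁ = m₁ − 5 log₁₀ d₁ + 5 = 6.56 − 5.4141 + 5 = 6.1459.
M₂ = 7.50 − 1.4656 + 5 = 11.0344.
L₁/L₂ = 10^(0.4(M₂ − M₁)) = 10^(0.4 × 4.8885) = 10^1.95540 = 90.24.

L₁/L₂ = 90.2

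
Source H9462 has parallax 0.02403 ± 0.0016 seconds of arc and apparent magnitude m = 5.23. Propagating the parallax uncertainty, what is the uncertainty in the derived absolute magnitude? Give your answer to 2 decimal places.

σ_M = 0.14 mag

M = m − 5 log₁₀ d + 5 = m + 5 log₁₀ p + 5, so ∂M/∂p = 5/(p ln 10).
σ_M = (5/ln 10) · (σ_p/p) = 2.1715 × 0.0016/0.02403 = 2.1715 × 0.066583 = 0.14458.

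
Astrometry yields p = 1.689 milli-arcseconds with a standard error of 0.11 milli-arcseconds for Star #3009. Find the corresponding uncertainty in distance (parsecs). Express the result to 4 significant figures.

d = 1/p, so σ_d = σ_p / p².
σ_d = 0.000110 / (0.001689)² = 0.000110 / 0.0000028527 = 38.56 pc.

38.56 pc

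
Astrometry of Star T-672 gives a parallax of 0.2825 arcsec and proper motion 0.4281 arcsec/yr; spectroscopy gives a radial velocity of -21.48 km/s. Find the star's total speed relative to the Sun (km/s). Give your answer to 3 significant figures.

22.6 km/s

d = 1/p = 1/0.2825″ = 3.5398 pc.
v_t = 4.740 μ d = 4.740 × 0.4281 × 3.5398 = 7.1829 km/s.
v = √(v_r² + v_t²) = √((-21.48)² + 7.1829²) = √512.984 = 22.649 km/s.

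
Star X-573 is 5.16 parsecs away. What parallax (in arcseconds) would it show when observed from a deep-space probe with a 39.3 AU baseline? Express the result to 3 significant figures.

p (arcsec) = B (AU) / d (pc).
p = 39.3 / 5.16 = 7.6163 arcsec.

7.62 arcsec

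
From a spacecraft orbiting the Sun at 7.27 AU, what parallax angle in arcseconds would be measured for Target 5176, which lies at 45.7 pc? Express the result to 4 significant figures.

p (arcsec) = B (AU) / d (pc).
p = 7.27 / 45.7 = 0.15908 arcsec.

0.1591 arcsec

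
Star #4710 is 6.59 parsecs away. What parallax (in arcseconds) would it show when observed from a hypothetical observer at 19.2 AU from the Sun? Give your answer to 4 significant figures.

2.914 arcsec

p (arcsec) = B (AU) / d (pc).
p = 19.2 / 6.59 = 2.9135 arcsec.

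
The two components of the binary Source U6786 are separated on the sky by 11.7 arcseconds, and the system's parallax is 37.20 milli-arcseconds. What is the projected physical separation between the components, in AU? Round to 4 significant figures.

d = 1/p = 1/0.03720″ = 26.882 pc.
At distance d (pc), an angle of θ arcsec spans θ·d AU: s = 11.7 × 26.882 = 314.52 AU.

314.5 AU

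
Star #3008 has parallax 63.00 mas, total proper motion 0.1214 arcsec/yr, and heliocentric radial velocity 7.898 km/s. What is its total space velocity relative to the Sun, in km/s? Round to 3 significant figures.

12.1 km/s

d = 1/p = 1/0.06300″ = 15.873 pc.
v_t = 4.740 μ d = 4.740 × 0.1214 × 15.873 = 9.1339 km/s.
v = √(v_r² + v_t²) = √(7.898² + 9.1339²) = √145.807 = 12.075 km/s.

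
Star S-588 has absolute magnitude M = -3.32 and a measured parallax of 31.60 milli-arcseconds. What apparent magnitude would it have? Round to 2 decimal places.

m = -0.82

d = 1/p = 1/0.03160″ = 31.646 pc.
m − M = 5 log₁₀ d − 5 = 5 log₁₀(31.646) − 5 = 7.5016 − 5 = 2.5016.
m = M + (m − M) = -3.32 + 2.5016 = -0.82.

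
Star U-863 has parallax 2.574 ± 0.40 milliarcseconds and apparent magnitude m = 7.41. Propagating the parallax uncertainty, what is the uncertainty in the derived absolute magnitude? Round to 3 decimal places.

σ_M = 0.337 mag

M = m − 5 log₁₀ d + 5 = m + 5 log₁₀ p + 5, so ∂M/∂p = 5/(p ln 10).
σ_M = (5/ln 10) · (σ_p/p) = 2.1715 × 0.40/2.574 = 2.1715 × 0.1554 = 0.33745.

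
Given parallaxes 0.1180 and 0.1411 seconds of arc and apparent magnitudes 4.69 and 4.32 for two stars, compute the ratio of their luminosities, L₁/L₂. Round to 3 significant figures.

L₁/L₂ = 1.02

d₁ = 1/p₁ = 1/0.1180″ = 8.4746 pc; d₂ = 1/p₂ = 1/0.1411″ = 7.0872 pc.
M₁ = m₁ − 5 log₁₀ d₁ + 5 = 4.69 − 4.6406 + 5 = 5.0494.
M₂ = 4.32 − 4.2524 + 5 = 5.0676.
L₁/L₂ = 10^(0.4(M₂ − M₁)) = 10^(0.4 × 0.0182) = 10^0.00728 = 1.0169.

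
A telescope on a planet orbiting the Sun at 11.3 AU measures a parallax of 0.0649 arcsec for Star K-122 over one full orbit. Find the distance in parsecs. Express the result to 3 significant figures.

174 pc

With baseline B (in AU) and parallax p (in arcsec), d = B/p parsecs.
d = 11.3 / 0.0649 = 174.11 pc.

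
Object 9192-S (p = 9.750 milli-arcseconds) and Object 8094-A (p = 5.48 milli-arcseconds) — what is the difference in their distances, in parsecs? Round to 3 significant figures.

d_A = 1/0.009750″ = 102.56 pc; d_B = 1/0.005480″ = 182.48 pc.
|d_B − d_A| = |182.48 − 102.56| = 79.92 pc.

79.9 pc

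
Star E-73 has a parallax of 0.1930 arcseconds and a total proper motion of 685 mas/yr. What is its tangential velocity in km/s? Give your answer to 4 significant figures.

16.82 km/s

d = 1/p = 1/0.1930″ = 5.1813 pc.
μ = 685 mas/yr = 0.685 ″/yr.
v_t = 4.74 × μ × d = 4.74 × 0.685 × 5.1813 = 16.823 km/s.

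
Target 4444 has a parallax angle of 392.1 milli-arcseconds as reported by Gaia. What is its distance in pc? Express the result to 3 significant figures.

p = 392.1 milli-arcseconds = 0.3921 arcsec.
d = 1/p = 1/0.3921 = 2.5504 pc.

2.55 pc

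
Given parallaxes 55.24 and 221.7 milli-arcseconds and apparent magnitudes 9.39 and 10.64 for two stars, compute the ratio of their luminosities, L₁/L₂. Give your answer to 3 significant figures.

d₁ = 1/p₁ = 1/0.05524″ = 18.103 pc; d₂ = 1/p₂ = 1/0.2217″ = 4.5106 pc.
M₁ = m₁ − 5 log₁₀ d₁ + 5 = 9.39 − 6.2888 + 5 = 8.1012.
M₂ = 10.64 − 3.2712 + 5 = 12.3688.
L₁/L₂ = 10^(0.4(M₂ − M₁)) = 10^(0.4 × 4.2676) = 10^1.70704 = 50.938.

L₁/L₂ = 50.9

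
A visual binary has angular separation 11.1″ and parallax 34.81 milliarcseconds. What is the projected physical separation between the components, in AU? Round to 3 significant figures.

319 AU

d = 1/p = 1/0.03481″ = 28.727 pc.
At distance d (pc), an angle of θ arcsec spans θ·d AU: s = 11.1 × 28.727 = 318.87 AU.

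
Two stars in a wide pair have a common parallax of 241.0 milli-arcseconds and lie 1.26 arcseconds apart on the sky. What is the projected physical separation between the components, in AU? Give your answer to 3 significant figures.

5.23 AU

d = 1/p = 1/0.2410″ = 4.1494 pc.
At distance d (pc), an angle of θ arcsec spans θ·d AU: s = 1.26 × 4.1494 = 5.2282 AU.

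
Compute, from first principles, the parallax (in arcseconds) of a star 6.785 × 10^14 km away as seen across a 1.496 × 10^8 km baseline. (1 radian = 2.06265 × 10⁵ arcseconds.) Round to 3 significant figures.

0.0455 arcsec

θ ≈ B/d = (1.496 × 10^8) / (6.785 × 10^14) = 2.2049 × 10^-7 rad.
In arcseconds: 2.2049 × 10^-7 × 206265 = 0.045479″.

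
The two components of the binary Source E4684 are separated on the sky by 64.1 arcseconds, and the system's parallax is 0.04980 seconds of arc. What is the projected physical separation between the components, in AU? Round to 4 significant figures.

d = 1/p = 1/0.04980″ = 20.08 pc.
At distance d (pc), an angle of θ arcsec spans θ·d AU: s = 64.1 × 20.08 = 1287.1 AU.

1287 AU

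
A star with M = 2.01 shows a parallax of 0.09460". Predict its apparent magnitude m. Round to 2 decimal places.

m = 2.13

d = 1/p = 1/0.09460″ = 10.571 pc.
m − M = 5 log₁₀ d − 5 = 5 log₁₀(10.571) − 5 = 5.1206 − 5 = 0.1206.
m = M + (m − M) = 2.01 + 0.1206 = 2.13.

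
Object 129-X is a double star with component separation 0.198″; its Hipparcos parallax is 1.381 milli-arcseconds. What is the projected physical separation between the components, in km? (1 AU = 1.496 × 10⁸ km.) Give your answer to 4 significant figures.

d = 1/p = 1/0.001381″ = 724.11 pc.
At distance d (pc), an angle of θ arcsec spans θ·d AU: s = 0.198 × 724.11 = 143.37 AU.
= 143.37 × 1.496 × 10⁸ km = 2.1448 × 10^10 km.

2.145 × 10^10 km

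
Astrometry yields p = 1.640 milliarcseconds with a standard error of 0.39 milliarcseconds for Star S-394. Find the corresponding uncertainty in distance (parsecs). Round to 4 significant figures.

145.0 pc

d = 1/p, so σ_d = σ_p / p².
σ_d = 0.000390 / (0.001640)² = 0.000390 / 0.0000026896 = 145 pc.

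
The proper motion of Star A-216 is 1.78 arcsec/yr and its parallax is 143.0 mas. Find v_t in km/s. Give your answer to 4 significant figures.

59.00 km/s

d = 1/p = 1/0.1430″ = 6.993 pc.
v_t = 4.74 × μ × d = 4.74 × 1.78 × 6.993 = 59.001 km/s.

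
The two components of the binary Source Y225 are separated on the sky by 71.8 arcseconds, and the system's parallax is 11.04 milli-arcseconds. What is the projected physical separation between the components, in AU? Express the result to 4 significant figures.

6504 AU

d = 1/p = 1/0.01104″ = 90.58 pc.
At distance d (pc), an angle of θ arcsec spans θ·d AU: s = 71.8 × 90.58 = 6503.6 AU.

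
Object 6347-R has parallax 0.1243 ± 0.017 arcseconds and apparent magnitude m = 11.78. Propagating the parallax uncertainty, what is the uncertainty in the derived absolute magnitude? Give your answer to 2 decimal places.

M = m − 5 log₁₀ d + 5 = m + 5 log₁₀ p + 5, so ∂M/∂p = 5/(p ln 10).
σ_M = (5/ln 10) · (σ_p/p) = 2.1715 × 0.017/0.1243 = 2.1715 × 0.13677 = 0.297.

σ_M = 0.30 mag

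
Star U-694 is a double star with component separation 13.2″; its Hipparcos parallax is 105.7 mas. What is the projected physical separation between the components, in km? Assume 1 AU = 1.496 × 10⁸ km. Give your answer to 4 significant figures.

1.868 × 10^10 km

d = 1/p = 1/0.1057″ = 9.4607 pc.
At distance d (pc), an angle of θ arcsec spans θ·d AU: s = 13.2 × 9.4607 = 124.88 AU.
= 124.88 × 1.496 × 10⁸ km = 1.8682 × 10^10 km.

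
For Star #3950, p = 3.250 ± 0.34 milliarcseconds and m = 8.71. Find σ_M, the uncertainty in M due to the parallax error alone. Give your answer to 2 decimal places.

σ_M = 0.23 mag

M = m − 5 log₁₀ d + 5 = m + 5 log₁₀ p + 5, so ∂M/∂p = 5/(p ln 10).
σ_M = (5/ln 10) · (σ_p/p) = 2.1715 × 0.34/3.250 = 2.1715 × 0.10462 = 0.22718.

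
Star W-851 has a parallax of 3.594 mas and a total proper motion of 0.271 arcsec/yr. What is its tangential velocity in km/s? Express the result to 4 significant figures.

d = 1/p = 1/0.003594″ = 278.24 pc.
v_t = 4.74 × μ × d = 4.74 × 0.271 × 278.24 = 357.41 km/s.

357.4 km/s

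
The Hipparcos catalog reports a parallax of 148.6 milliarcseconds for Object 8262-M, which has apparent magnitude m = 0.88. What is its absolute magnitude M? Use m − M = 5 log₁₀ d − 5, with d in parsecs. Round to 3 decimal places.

M = 1.740

d = 1/p = 1/0.1486″ = 6.7295 pc.
m − M = 5 log₁₀(6.7295) − 5 = 4.1399 − 5 = -0.8601.
M = m − (m − M) = 0.88 − (-0.8601) = 1.740.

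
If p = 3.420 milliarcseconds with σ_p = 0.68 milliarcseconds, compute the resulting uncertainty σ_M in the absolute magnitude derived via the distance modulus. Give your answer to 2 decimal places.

σ_M = 0.43 mag

M = m − 5 log₁₀ d + 5 = m + 5 log₁₀ p + 5, so ∂M/∂p = 5/(p ln 10).
σ_M = (5/ln 10) · (σ_p/p) = 2.1715 × 0.68/3.420 = 2.1715 × 0.19883 = 0.43176.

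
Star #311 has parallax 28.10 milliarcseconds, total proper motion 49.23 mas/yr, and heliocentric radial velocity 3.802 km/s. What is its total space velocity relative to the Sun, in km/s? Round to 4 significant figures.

d = 1/p = 1/0.02810″ = 35.587 pc.
μ = 49.23 mas/yr = 0.04923 ″/yr.
v_t = 4.740 μ d = 4.740 × 0.04923 × 35.587 = 8.3042 km/s.
v = √(v_r² + v_t²) = √(3.802² + 8.3042²) = √83.4149 = 9.1332 km/s.

9.133 km/s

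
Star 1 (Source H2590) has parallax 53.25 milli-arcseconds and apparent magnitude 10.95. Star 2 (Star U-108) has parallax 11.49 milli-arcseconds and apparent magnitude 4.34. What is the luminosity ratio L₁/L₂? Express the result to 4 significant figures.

L₁/L₂ = 0.0001057

d₁ = 1/p₁ = 1/0.05325″ = 18.779 pc; d₂ = 1/p₂ = 1/0.01149″ = 87.032 pc.
M₁ = m₁ − 5 log₁₀ d₁ + 5 = 10.95 − 6.3684 + 5 = 9.5816.
M₂ = 4.34 − 9.6984 + 5 = -0.3584.
L₁/L₂ = 10^(0.4(M₂ − M₁)) = 10^(0.4 × (-9.9400)) = 10^(-3.97600) = 0.00010568.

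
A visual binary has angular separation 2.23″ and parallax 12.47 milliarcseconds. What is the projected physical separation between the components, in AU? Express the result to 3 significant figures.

179 AU

d = 1/p = 1/0.01247″ = 80.192 pc.
At distance d (pc), an angle of θ arcsec spans θ·d AU: s = 2.23 × 80.192 = 178.83 AU.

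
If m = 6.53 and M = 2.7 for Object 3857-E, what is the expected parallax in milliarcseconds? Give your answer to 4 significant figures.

m − M = 6.53 − 2.7 = 3.83.
d = 10^((m−M)/5 + 1) = 10^1.766 = 58.345 pc.
p = 1/d = 1/58.345 = 0.017139 arcsec = 17.139 mas.

17.14 mas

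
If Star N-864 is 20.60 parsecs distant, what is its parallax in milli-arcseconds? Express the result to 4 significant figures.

p = 1/d = 1/20.6 = 0.048544 arcsec.
= 0.048544 × 1000 = 48.544 mas.

48.54 mas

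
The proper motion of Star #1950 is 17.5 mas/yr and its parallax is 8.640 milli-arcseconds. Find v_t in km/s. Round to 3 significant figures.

d = 1/p = 1/0.008640″ = 115.74 pc.
μ = 17.5 mas/yr = 0.0175 ″/yr.
v_t = 4.74 × μ × d = 4.74 × 0.0175 × 115.74 = 9.6006 km/s.

9.60 km/s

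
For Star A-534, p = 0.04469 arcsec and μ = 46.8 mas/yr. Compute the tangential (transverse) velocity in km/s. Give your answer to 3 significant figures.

4.96 km/s

d = 1/p = 1/0.04469″ = 22.376 pc.
μ = 46.8 mas/yr = 0.0468 ″/yr.
v_t = 4.74 × μ × d = 4.74 × 0.0468 × 22.376 = 4.9637 km/s.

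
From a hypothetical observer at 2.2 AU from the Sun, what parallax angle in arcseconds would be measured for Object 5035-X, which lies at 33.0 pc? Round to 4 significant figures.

0.06667 arcsec

p (arcsec) = B (AU) / d (pc).
p = 2.2 / 33.0 = 0.066667 arcsec.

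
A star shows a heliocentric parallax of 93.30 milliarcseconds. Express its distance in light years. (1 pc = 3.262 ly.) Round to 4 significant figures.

p = 93.30 milliarcseconds = 0.09330 arcsec.
d = 1/p = 1/0.09330 = 10.718 pc.
In light-years: 10.718 × 3.262 = 34.962 ly.

34.96 light years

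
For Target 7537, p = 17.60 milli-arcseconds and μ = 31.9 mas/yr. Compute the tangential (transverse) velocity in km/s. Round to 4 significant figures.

d = 1/p = 1/0.01760″ = 56.818 pc.
μ = 31.9 mas/yr = 0.0319 ″/yr.
v_t = 4.74 × μ × d = 4.74 × 0.0319 × 56.818 = 8.5912 km/s.

8.591 km/s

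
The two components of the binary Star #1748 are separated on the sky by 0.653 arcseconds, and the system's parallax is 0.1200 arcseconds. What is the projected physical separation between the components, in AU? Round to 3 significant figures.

d = 1/p = 1/0.1200″ = 8.3333 pc.
At distance d (pc), an angle of θ arcsec spans θ·d AU: s = 0.653 × 8.3333 = 5.4416 AU.

5.44 AU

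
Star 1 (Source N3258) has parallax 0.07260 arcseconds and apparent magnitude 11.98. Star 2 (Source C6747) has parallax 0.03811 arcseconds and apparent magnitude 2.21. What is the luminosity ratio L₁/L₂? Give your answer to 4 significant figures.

L₁/L₂ = 3.406 × 10^-5

d₁ = 1/p₁ = 1/0.07260″ = 13.774 pc; d₂ = 1/p₂ = 1/0.03811″ = 26.24 pc.
M₁ = m₁ − 5 log₁₀ d₁ + 5 = 11.98 − 5.6953 + 5 = 11.2847.
M₂ = 2.21 − 7.0948 + 5 = 0.1152.
L₁/L₂ = 10^(0.4(M₂ − M₁)) = 10^(0.4 × (-11.1695)) = 10^(-4.46780) = 0.000034056.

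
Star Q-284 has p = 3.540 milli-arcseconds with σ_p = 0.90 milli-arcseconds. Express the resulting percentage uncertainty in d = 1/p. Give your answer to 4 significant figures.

For d = 1/p, |σ_d/d| = |σ_p/p|.
σ_p/p = 0.90 / 3.540 = 0.25424 = 25.424%.

25.42%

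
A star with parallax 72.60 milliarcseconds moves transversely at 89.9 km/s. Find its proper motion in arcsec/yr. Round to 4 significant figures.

1.377 arcsec/yr

d = 1/p = 1/0.07260″ = 13.774 pc.
μ = v_t / (4.74 d) = 89.9 / (4.74 × 13.774) = 89.9 / 65.289 = 1.377 ″/yr.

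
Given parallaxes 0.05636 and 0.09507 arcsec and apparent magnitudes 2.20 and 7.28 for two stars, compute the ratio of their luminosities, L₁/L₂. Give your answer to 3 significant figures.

L₁/L₂ = 306

d₁ = 1/p₁ = 1/0.05636″ = 17.743 pc; d₂ = 1/p₂ = 1/0.09507″ = 10.519 pc.
M₁ = m₁ − 5 log₁₀ d₁ + 5 = 2.20 − 6.2451 + 5 = 0.9549.
M₂ = 7.28 − 5.1099 + 5 = 7.1701.
L₁/L₂ = 10^(0.4(M₂ − M₁)) = 10^(0.4 × 6.2152) = 10^2.48608 = 306.25.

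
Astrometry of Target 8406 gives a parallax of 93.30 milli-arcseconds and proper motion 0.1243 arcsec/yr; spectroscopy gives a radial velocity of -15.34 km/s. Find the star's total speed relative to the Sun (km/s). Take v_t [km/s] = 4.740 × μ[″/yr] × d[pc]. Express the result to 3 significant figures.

16.6 km/s

d = 1/p = 1/0.09330″ = 10.718 pc.
v_t = 4.740 μ d = 4.740 × 0.1243 × 10.718 = 6.3149 km/s.
v = √(v_r² + v_t²) = √((-15.34)² + 6.3149²) = √275.194 = 16.589 km/s.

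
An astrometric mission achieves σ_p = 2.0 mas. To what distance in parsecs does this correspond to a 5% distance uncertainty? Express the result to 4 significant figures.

σ_d/d = σ_p/p, so the condition is σ_p/p ≤ 0.05, i.e. p ≥ σ_p/0.05.
p_min = 2.0/0.05 = 40 mas = 0.04 arcsec.
d_max = 1/p_min = 1/0.04 = 25 pc.

25.00 pc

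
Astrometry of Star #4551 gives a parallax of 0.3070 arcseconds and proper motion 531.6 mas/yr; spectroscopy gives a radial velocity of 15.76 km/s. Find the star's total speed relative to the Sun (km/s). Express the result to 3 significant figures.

d = 1/p = 1/0.3070″ = 3.2573 pc.
μ = 531.6 mas/yr = 0.5316 ″/yr.
v_t = 4.740 μ d = 4.740 × 0.5316 × 3.2573 = 8.2077 km/s.
v = √(v_r² + v_t²) = √(15.76² + 8.2077²) = √315.744 = 17.769 km/s.

17.8 km/s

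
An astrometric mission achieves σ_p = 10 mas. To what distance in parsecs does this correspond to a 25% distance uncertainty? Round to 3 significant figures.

25.0 pc

σ_d/d = σ_p/p, so the condition is σ_p/p ≤ 0.25, i.e. p ≥ σ_p/0.25.
p_min = 10/0.25 = 40 mas = 0.04 arcsec.
d_max = 1/p_min = 1/0.04 = 25 pc.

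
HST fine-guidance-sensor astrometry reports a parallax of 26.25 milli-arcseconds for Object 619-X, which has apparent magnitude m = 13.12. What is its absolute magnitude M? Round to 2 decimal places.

d = 1/p = 1/0.02625″ = 38.095 pc.
m − M = 5 log₁₀(38.095) − 5 = 7.9043 − 5 = 2.9043.
M = m − (m − M) = 13.12 − 2.9043 = 10.22.

M = 10.22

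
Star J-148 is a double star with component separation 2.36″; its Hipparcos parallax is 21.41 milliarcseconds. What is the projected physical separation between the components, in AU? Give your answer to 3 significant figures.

d = 1/p = 1/0.02141″ = 46.707 pc.
At distance d (pc), an angle of θ arcsec spans θ·d AU: s = 2.36 × 46.707 = 110.23 AU.

110 AU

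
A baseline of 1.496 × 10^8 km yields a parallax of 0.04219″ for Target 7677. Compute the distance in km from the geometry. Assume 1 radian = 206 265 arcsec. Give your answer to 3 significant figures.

θ = 0.04219″ = 0.04219/206265 = 2.0454 × 10^-7 rad.
d = B/θ = (1.496 × 10^8) / (2.0454 × 10^-7) = 7.3140 × 10^14 km.

7.31 × 10^14 km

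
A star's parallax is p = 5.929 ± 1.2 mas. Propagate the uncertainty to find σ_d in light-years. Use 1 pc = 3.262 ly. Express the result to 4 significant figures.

d = 1/p, so σ_d = σ_p / p².
σ_d = 0.00120 / (0.005929)² = 0.00120 / 0.000035153 = 34.136 pc = 34.136 × 3.262 ly = 111.35 ly.

111.4 ly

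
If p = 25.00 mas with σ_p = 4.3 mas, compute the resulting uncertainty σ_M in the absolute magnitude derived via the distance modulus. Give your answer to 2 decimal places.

σ_M = 0.37 mag

M = m − 5 log₁₀ d + 5 = m + 5 log₁₀ p + 5, so ∂M/∂p = 5/(p ln 10).
σ_M = (5/ln 10) · (σ_p/p) = 2.1715 × 4.3/25.00 = 2.1715 × 0.172 = 0.3735.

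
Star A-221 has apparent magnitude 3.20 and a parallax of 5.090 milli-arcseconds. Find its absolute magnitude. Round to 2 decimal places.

d = 1/p = 1/0.005090″ = 196.46 pc.
m − M = 5 log₁₀(196.46) − 5 = 11.4664 − 5 = 6.4664.
M = m − (m − M) = 3.20 − 6.4664 = -3.27.

M = -3.27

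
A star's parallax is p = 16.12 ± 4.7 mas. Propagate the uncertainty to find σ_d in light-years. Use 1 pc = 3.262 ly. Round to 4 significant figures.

59.00 ly

d = 1/p, so σ_d = σ_p / p².
σ_d = 0.00470 / (0.01612)² = 0.00470 / 0.00025985 = 18.087 pc = 18.087 × 3.262 ly = 59 ly.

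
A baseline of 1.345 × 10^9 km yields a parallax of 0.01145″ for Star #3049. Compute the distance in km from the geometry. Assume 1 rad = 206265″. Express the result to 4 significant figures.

2.423 × 10^16 km

θ = 0.01145″ = 0.01145/206265 = 5.5511 × 10^-8 rad.
d = B/θ = (1.345 × 10^9) / (5.5511 × 10^-8) = 2.4229 × 10^16 km.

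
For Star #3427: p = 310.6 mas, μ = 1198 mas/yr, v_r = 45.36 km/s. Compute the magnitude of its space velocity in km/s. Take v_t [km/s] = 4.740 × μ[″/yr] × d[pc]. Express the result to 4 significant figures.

48.91 km/s

d = 1/p = 1/0.3106″ = 3.2196 pc.
μ = 1198 mas/yr = 1.198 ″/yr.
v_t = 4.740 μ d = 4.740 × 1.198 × 3.2196 = 18.283 km/s.
v = √(v_r² + v_t²) = √(45.36² + 18.283²) = √2391.8 = 48.906 km/s.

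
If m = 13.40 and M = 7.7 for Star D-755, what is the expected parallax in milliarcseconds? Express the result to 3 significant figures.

7.24 mas

m − M = 13.40 − 7.7 = 5.70.
d = 10^((m−M)/5 + 1) = 10^2.140 = 138.04 pc.
p = 1/d = 1/138.04 = 0.0072443 arcsec = 7.2443 mas.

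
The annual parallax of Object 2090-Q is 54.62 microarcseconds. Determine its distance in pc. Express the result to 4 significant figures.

18310 pc

p = 54.62 microarcseconds = 0.00005462 arcsec.
d = 1/p = 1/0.00005462 = 18308 pc.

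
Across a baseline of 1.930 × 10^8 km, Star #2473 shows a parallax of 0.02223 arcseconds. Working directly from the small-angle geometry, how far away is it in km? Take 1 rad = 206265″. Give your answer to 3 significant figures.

1.79 × 10^15 km

θ = 0.02223″ = 0.02223/206265 = 1.0777 × 10^-7 rad.
d = B/θ = (1.930 × 10^8) / (1.0777 × 10^-7) = 1.7909 × 10^15 km.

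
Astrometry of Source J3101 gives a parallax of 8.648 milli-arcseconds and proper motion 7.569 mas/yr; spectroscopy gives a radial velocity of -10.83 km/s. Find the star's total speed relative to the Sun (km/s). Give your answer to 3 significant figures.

d = 1/p = 1/0.008648″ = 115.63 pc.
μ = 7.569 mas/yr = 0.007569 ″/yr.
v_t = 4.740 μ d = 4.740 × 0.007569 × 115.63 = 4.1485 km/s.
v = √(v_r² + v_t²) = √((-10.83)² + 4.1485²) = √134.499 = 11.597 km/s.

11.6 km/s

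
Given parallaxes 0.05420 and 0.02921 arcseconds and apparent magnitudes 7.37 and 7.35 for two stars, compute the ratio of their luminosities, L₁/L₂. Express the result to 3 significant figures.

d₁ = 1/p₁ = 1/0.05420″ = 18.45 pc; d₂ = 1/p₂ = 1/0.02921″ = 34.235 pc.
M₁ = m₁ − 5 log₁₀ d₁ + 5 = 7.37 − 6.3300 + 5 = 6.0400.
M₂ = 7.35 − 7.6724 + 5 = 4.6776.
L₁/L₂ = 10^(0.4(M₂ − M₁)) = 10^(0.4 × (-1.3624)) = 10^(-0.54496) = 0.28513.

L₁/L₂ = 0.285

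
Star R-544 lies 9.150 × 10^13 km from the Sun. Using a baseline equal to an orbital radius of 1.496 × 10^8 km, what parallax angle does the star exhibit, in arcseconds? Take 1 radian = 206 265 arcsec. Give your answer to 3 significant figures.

0.337 arcsec

θ ≈ B/d = (1.496 × 10^8) / (9.150 × 10^13) = 1.6350 × 10^-6 rad.
In arcseconds: 1.6350 × 10^-6 × 206265 = 0.33724″.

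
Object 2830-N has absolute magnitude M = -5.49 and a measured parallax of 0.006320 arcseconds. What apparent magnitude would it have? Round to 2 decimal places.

m = 0.51

d = 1/p = 1/0.006320″ = 158.23 pc.
m − M = 5 log₁₀ d − 5 = 5 log₁₀(158.23) − 5 = 10.9964 − 5 = 5.9964.
m = M + (m − M) = -5.49 + 5.9964 = 0.51.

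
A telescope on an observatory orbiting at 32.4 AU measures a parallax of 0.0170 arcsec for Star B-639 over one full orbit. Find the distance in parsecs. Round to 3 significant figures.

1910 pc

With baseline B (in AU) and parallax p (in arcsec), d = B/p parsecs.
d = 32.4 / 0.0170 = 1905.9 pc.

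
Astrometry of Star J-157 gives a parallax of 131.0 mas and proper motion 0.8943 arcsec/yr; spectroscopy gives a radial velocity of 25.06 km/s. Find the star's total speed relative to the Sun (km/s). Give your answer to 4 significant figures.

40.93 km/s

d = 1/p = 1/0.1310″ = 7.6336 pc.
v_t = 4.740 μ d = 4.740 × 0.8943 × 7.6336 = 32.359 km/s.
v = √(v_r² + v_t²) = √(25.06² + 32.359²) = √1675.11 = 40.928 km/s.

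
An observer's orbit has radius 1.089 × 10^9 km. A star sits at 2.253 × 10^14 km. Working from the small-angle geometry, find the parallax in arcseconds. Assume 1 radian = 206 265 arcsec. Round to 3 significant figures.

0.997 arcsec

θ ≈ B/d = (1.089 × 10^9) / (2.253 × 10^14) = 4.8336 × 10^-6 rad.
In arcseconds: 4.8336 × 10^-6 × 206265 = 0.997″.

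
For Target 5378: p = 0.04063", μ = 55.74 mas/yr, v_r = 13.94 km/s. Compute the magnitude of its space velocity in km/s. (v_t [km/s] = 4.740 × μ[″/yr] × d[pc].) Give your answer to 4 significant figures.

15.38 km/s

d = 1/p = 1/0.04063″ = 24.612 pc.
μ = 55.74 mas/yr = 0.05574 ″/yr.
v_t = 4.740 μ d = 4.740 × 0.05574 × 24.612 = 6.5027 km/s.
v = √(v_r² + v_t²) = √(13.94² + 6.5027²) = √236.609 = 15.382 km/s.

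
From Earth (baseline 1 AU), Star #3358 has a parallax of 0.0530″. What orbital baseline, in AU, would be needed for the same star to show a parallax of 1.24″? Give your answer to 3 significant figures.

23.4 AU

Parallax scales linearly with baseline: p ∝ B, so B = p_target / p_Earth × 1 AU.
B = 1.24 / 0.0530 = 23.396 AU.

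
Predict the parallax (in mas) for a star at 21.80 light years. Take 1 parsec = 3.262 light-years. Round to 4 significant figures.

d = 21.80 ly ÷ 3.262 = 6.683 pc.
p = 1/d = 1/6.683 = 0.14963 arcsec.
= 0.14963 × 1000 = 149.63 mas.

149.6 mas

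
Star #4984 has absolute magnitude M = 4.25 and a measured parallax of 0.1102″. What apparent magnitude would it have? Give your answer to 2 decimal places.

m = 4.04

d = 1/p = 1/0.1102″ = 9.0744 pc.
m − M = 5 log₁₀ d − 5 = 5 log₁₀(9.0744) − 5 = 4.7891 − 5 = -0.2109.
m = M + (m − M) = 4.25 + (-0.2109) = 4.04.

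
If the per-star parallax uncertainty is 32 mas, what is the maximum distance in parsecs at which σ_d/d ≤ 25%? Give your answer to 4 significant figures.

σ_d/d = σ_p/p, so the condition is σ_p/p ≤ 0.25, i.e. p ≥ σ_p/0.25.
p_min = 32/0.25 = 128 mas = 0.128 arcsec.
d_max = 1/p_min = 1/0.128 = 7.8125 pc.

7.813 pc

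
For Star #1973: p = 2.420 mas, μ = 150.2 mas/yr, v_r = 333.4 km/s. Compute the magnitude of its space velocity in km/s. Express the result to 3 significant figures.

445 km/s

d = 1/p = 1/0.002420″ = 413.22 pc.
μ = 150.2 mas/yr = 0.1502 ″/yr.
v_t = 4.740 μ d = 4.740 × 0.1502 × 413.22 = 294.19 km/s.
v = √(v_r² + v_t²) = √(333.4² + 294.19²) = √197703 = 444.64 km/s.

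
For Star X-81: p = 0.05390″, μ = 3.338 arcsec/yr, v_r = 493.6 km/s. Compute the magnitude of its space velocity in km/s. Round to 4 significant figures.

d = 1/p = 1/0.05390″ = 18.553 pc.
v_t = 4.740 μ d = 4.740 × 3.338 × 18.553 = 293.55 km/s.
v = √(v_r² + v_t²) = √(493.6² + 293.55²) = √329813 = 574.29 km/s.

574.3 km/s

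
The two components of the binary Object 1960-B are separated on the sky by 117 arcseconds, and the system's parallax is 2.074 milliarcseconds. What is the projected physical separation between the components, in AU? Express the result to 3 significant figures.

d = 1/p = 1/0.002074″ = 482.16 pc.
At distance d (pc), an angle of θ arcsec spans θ·d AU: s = 117 × 482.16 = 56413 AU.

56400 AU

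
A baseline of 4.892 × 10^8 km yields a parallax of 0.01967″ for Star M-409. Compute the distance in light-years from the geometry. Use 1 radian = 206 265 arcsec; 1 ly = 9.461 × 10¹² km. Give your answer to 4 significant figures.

θ = 0.01967″ = 0.01967/206265 = 9.5363 × 10^-8 rad.
d = B/θ = (4.892 × 10^8) / (9.5363 × 10^-8) = 5.1299 × 10^15 km = (5.1299 × 10^15) / (9.461 × 10^12) ly = 542.22 ly.

542.2 ly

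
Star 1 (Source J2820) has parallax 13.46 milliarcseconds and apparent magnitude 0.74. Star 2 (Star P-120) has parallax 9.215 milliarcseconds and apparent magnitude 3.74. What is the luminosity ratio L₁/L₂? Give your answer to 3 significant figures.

L₁/L₂ = 7.43

d₁ = 1/p₁ = 1/0.01346″ = 74.294 pc; d₂ = 1/p₂ = 1/0.009215″ = 108.52 pc.
M₁ = m₁ − 5 log₁₀ d₁ + 5 = 0.74 − 9.3548 + 5 = -3.6148.
M₂ = 3.74 − 10.1775 + 5 = -1.4375.
L₁/L₂ = 10^(0.4(M₂ − M₁)) = 10^(0.4 × 2.1773) = 10^0.87092 = 7.4288.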